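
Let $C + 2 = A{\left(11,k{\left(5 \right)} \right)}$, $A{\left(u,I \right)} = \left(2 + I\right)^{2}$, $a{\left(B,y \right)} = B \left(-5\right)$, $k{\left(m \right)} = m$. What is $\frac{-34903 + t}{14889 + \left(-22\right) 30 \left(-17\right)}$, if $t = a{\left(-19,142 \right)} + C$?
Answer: $- \frac{11587}{8703} \approx -1.3314$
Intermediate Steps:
$a{\left(B,y \right)} = - 5 B$
$C = 47$ ($C = -2 + \left(2 + 5\right)^{2} = -2 + 7^{2} = -2 + 49 = 47$)
$t = 142$ ($t = \left(-5\right) \left(-19\right) + 47 = 95 + 47 = 142$)
$\frac{-34903 + t}{14889 + \left(-22\right) 30 \left(-17\right)} = \frac{-34903 + 142}{14889 + \left(-22\right) 30 \left(-17\right)} = - \frac{34761}{14889 - -11220} = - \frac{34761}{14889 + 11220} = - \frac{34761}{26109} = \left(-34761\right) \frac{1}{26109} = - \frac{11587}{8703}$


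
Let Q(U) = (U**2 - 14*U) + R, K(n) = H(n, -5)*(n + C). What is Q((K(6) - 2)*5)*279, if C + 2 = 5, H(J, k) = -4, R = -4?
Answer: 10812924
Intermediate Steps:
C = 3 (C = -2 + 5 = 3)
K(n) = -12 - 4*n (K(n) = -4*(n + 3) = -4*(3 + n) = -12 - 4*n)
Q(U) = -4 + U**2 - 14*U (Q(U) = (U**2 - 14*U) - 4 = -4 + U**2 - 14*U)
Q((K(6) - 2)*5)*279 = (-4 + (((-12 - 4*6) - 2)*5)**2 - 14*((-12 - 4*6) - 2)*5)*279 = (-4 + (((-12 - 24) - 2)*5)**2 - 14*((-12 - 24) - 2)*5)*279 = (-4 + ((-36 - 2)*5)**2 - 14*(-36 - 2)*5)*279 = (-4 + (-38*5)**2 - (-532)*5)*279 = (-4 + (-190)**2 - 14*(-190))*279 = (-4 + 36100 + 2660)*279 = 38756*279 = 10812924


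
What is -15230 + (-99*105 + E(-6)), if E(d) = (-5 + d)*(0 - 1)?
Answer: -25614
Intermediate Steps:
E(d) = 5 - d (E(d) = (-5 + d)*(-1) = 5 - d)
-15230 + (-99*105 + E(-6)) = -15230 + (-99*105 + (5 - 1*(-6))) = -15230 + (-10395 + (5 + 6)) = -15230 + (-10395 + 11) = -15230 - 10384 = -25614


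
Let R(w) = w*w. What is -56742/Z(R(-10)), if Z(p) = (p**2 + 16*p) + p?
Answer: -9457/1950 ≈ -4.8497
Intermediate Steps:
R(w) = w**2
Z(p) = p**2 + 17*p
-56742/Z(R(-10)) = -56742*1/(100*(17 + (-10)**2)) = -56742*1/(100*(17 + 100)) = -56742/(100*117) = -56742/11700 = -56742*1/11700 = -9457/1950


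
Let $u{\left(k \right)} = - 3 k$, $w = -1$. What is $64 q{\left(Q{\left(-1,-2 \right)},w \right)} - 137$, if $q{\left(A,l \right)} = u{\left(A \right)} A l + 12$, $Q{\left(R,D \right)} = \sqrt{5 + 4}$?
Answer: $2359$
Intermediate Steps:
$Q{\left(R,D \right)} = 3$ ($Q{\left(R,D \right)} = \sqrt{9} = 3$)
$q{\left(A,l \right)} = 12 - 3 l A^{2}$ ($q{\left(A,l \right)} = - 3 A A l + 12 = - 3 A^{2} l + 12 = - 3 l A^{2} + 12 = 12 - 3 l A^{2}$)
$64 q{\left(Q{\left(-1,-2 \right)},w \right)} - 137 = 64 \left(12 - - 3 \cdot 3^{2}\right) - 137 = 64 \left(12 - \left(-3\right) 9\right) - 137 = 64 \left(12 + 27\right) - 137 = 64 \cdot 39 - 137 = 2496 - 137 = 2359$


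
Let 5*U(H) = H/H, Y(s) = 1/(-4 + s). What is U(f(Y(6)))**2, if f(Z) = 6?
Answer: 1/25 ≈ 0.040000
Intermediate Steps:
U(H) = 1/5 (U(H) = (H/H)/5 = (1/5)*1 = 1/5)
U(f(Y(6)))**2 = (1/5)**2 = 1/25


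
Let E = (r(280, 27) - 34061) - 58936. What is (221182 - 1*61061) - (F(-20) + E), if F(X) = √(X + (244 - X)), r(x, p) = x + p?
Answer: 252811 - 2*√61 ≈ 2.5280e+5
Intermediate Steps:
r(x, p) = p + x
E = -92690 (E = ((27 + 280) - 34061) - 58936 = (307 - 34061) - 58936 = -33754 - 58936 = -92690)
F(X) = 2*√61 (F(X) = √244 = 2*√61)
(221182 - 1*61061) - (F(-20) + E) = (221182 - 1*61061) - (2*√61 - 92690) = (221182 - 61061) - (-92690 + 2*√61) = 160121 + (92690 - 2*√61) = 252811 - 2*√61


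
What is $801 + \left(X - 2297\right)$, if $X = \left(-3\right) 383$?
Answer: $-2645$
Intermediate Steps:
$X = -1149$
$801 + \left(X - 2297\right) = 801 - 3446 = -2645$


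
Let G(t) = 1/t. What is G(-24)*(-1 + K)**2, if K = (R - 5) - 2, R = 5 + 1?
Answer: -1/6 ≈ -0.16667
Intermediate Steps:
R = 6
K = -1 (K = (6 - 5) - 2 = 1 - 2 = -1)
G(-24)*(-1 + K)**2 = (-1 - 1)**2/(-24) = -1/24*(-2)**2 = -1/24*4 = -1/6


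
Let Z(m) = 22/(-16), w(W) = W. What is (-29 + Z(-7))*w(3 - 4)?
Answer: 243/8 ≈ 30.375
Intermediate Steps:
Z(m) = -11/8 (Z(m) = 22*(-1/16) = -11/8)
(-29 + Z(-7))*w(3 - 4) = (-29 - 11/8)*(3 - 4) = -243/8*(-1) = 243/8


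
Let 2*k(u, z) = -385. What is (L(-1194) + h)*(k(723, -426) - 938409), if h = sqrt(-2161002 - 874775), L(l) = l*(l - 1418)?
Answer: -2927242778892 - 1877203*I*sqrt(3035777)/2 ≈ -2.9272e+12 - 1.6354e+9*I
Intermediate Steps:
k(u, z) = -385/2 (k(u, z) = (1/2)*(-385) = -385/2)
L(l) = l*(-1418 + l)
h = I*sqrt(3035777) (h = sqrt(-3035777) = I*sqrt(3035777) ≈ 1742.3*I)
(L(-1194) + h)*(k(723, -426) - 938409) = (-1194*(-1418 - 1194) + I*sqrt(3035777))*(-385/2 - 938409) = (-1194*(-2612) + I*sqrt(3035777))*(-1877203/2) = (3118728 + I*sqrt(3035777))*(-1877203/2) = -2927242778892 - 1877203*I*sqrt(3035777)/2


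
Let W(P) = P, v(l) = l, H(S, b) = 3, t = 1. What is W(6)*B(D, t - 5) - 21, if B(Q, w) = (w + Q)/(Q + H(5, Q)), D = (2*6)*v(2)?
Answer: -149/9 ≈ -16.556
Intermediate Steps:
D = 24 (D = (2*6)*2 = 12*2 = 24)
B(Q, w) = (Q + w)/(3 + Q) (B(Q, w) = (w + Q)/(Q + 3) = (Q + w)/(3 + Q))
W(6)*B(D, t - 5) - 21 = 6*((24 + (1 - 5))/(3 + 24)) - 21 = 6*((24 - 4)/27) - 21 = 6*((1/27)*20) - 21 = 6*(20/27) - 21 = 40/9 - 21 = -149/9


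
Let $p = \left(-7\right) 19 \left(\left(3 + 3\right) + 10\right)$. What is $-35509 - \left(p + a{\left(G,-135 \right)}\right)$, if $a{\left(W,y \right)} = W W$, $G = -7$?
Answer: $-33430$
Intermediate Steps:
$a{\left(W,y \right)} = W^{2}$
$p = -2128$ ($p = - 133 \left(6 + 10\right) = \left(-133\right) 16 = -2128$)
$-35509 - \left(p + a{\left(G,-135 \right)}\right) = -35509 - \left(-2128 + \left(-7\right)^{2}\right) = -35509 - \left(-2128 + 49\right) = -35509 - -2079 = -35509 + 2079 = -33430$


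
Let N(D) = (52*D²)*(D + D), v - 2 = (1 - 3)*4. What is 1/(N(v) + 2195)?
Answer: -1/20269 ≈ -4.9336e-5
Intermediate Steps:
v = -6 (v = 2 + (1 - 3)*4 = 2 - 2*4 = 2 - 8 = -6)
N(D) = 104*D³ (N(D) = (52*D²)*(2*D) = 104*D³)
1/(N(v) + 2195) = 1/(104*(-6)³ + 2195) = 1/(104*(-216) + 2195) = 1/(-22464 + 2195) = 1/(-20269) = -1/20269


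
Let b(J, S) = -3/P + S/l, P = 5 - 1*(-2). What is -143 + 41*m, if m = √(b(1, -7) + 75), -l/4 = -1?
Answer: -143 + 41*√14273/14 ≈ 206.88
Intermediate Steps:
l = 4 (l = -4*(-1) = 4)
P = 7 (P = 5 + 2 = 7)
b(J, S) = -3/7 + S/4
m = √14273/14 (m = √((-3/7 + (¼)*(-7)) + 75) = √((-3/7 - 7/4) + 75) = √(-61/28 + 75) = √(2039/28) = √14273/14 ≈ 8.5336)
-143 + 41*m = -143 + 41*(√14273/14) = -143 + 41*√14273/14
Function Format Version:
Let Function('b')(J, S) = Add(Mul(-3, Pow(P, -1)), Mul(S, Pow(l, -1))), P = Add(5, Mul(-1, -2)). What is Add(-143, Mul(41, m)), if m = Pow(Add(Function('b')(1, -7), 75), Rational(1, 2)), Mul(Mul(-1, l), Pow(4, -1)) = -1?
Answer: Add(-143, Mul(Rational(41, 14), Pow(14273, Rational(1, 2)))) ≈ 206.88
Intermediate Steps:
l = 4 (l = Mul(-4, -1) = 4)
P = 7 (P = Add(5, 2) = 7)
Function('b')(J, S) = Add(Rational(-3, 7), Mul(Rational(1, 4), S)) (Function('b')(J, S) = Add(Mul(-3, Pow(7, -1)), Mul(S, Pow(4, -1))) = Add(Mul(-3, Rational(1, 7)), Mul(S, Rational(1, 4))) = Add(Rational(-3, 7), Mul(Rational(1, 4), S)))
m = Mul(Rational(1, 14), Pow(14273, Rational(1, 2))) (m = Pow(Add(Add(Rational(-3, 7), Mul(Rational(1, 4), -7)), 75), Rational(1, 2)) = Pow(Add(Add(Rational(-3, 7), Rational(-7, 4)), 75), Rational(1, 2)) = Pow(Add(Rational(-61, 28), 75), Rational(1, 2)) = Pow(Rational(2039, 28), Rational(1, 2)) = Mul(Rational(1, 14), Pow(14273, Rational(1, 2))) ≈ 8.5336)
Add(-143, Mul(41, m)) = Add(-143, Mul(41, Mul(Rational(1, 14), Pow(14273, Rational(1, 2))))) = Add(-143, Mul(Rational(41, 14), Pow(14273, Rational(1, 2))))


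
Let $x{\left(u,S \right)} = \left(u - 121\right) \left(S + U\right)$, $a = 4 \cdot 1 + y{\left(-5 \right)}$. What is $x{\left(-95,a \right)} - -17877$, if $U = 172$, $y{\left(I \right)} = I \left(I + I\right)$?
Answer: $-30939$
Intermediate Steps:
$y{\left(I \right)} = 2 I^{2}$ ($y{\left(I \right)} = I 2 I = 2 I^{2}$)
$a = 54$ ($a = 4 \cdot 1 + 2 \left(-5\right)^{2} = 4 + 2 \cdot 25 = 4 + 50 = 54$)
$x{\left(u,S \right)} = \left(-121 + u\right) \left(172 + S\right)$ ($x{\left(u,S \right)} = \left(u - 121\right) \left(S + 172\right) = \left(-121 + u\right) \left(172 + S\right)$)
$x{\left(-95,a \right)} - -17877 = \left(-20812 - 6534 + 172 \left(-95\right) + 54 \left(-95\right)\right) - -17877 = \left(-20812 - 6534 - 16340 - 5130\right) + 17877 = -48816 + 17877 = -30939$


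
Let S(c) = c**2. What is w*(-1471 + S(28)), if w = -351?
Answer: 241137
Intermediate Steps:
w*(-1471 + S(28)) = -351*(-1471 + 28**2) = -351*(-1471 + 784) = -351*(-687) = 241137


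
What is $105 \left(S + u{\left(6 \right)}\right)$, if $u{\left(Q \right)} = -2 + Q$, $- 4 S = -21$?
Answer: $\frac{3885}{4} \approx 971.25$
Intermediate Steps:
$S = \frac{21}{4}$ ($S = \left(- \frac{1}{4}\right) \left(-21\right) = \frac{21}{4} \approx 5.25$)
$105 \left(S + u{\left(6 \right)}\right) = 105 \left(\frac{21}{4} + \left(-2 + 6\right)\right) = 105 \left(\frac{21}{4} + 4\right) = 105 \cdot \frac{37}{4} = \frac{3885}{4}$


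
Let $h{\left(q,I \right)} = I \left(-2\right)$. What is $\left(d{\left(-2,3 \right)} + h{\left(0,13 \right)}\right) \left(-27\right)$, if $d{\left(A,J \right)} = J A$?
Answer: $864$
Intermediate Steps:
$d{\left(A,J \right)} = A J$
$h{\left(q,I \right)} = - 2 I$
$\left(d{\left(-2,3 \right)} + h{\left(0,13 \right)}\right) \left(-27\right) = \left(\left(-2\right) 3 - 26\right) \left(-27\right) = \left(-6 - 26\right) \left(-27\right) = \left(-32\right) \left(-27\right) = 864$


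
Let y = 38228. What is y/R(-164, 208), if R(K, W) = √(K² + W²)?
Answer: 9557*√4385/4385 ≈ 144.32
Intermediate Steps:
y/R(-164, 208) = 38228/(√((-164)² + 208²)) = 38228/(√(26896 + 43264)) = 38228/(√70160) = 38228/((4*√4385)) = 38228*(√4385/17540) = 9557*√4385/4385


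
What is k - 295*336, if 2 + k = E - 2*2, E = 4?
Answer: -99122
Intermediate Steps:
k = -2 (k = -2 + (4 - 2*2) = -2 + (4 - 4) = -2 + 0 = -2)
k - 295*336 = -2 - 295*336 = -2 - 99120 = -99122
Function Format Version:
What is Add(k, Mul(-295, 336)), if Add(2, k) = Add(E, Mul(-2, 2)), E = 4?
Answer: -99122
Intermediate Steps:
k = -2 (k = Add(-2, Add(4, Mul(-2, 2))) = Add(-2, Add(4, -4)) = Add(-2, 0) = -2)
Add(k, Mul(-295, 336)) = Add(-2, Mul(-295, 336)) = Add(-2, -99120) = -99122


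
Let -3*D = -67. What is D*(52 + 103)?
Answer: 10385/3 ≈ 3461.7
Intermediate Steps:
D = 67/3 (D = -⅓*(-67) = 67/3 ≈ 22.333)
D*(52 + 103) = 67*(52 + 103)/3 = (67/3)*155 = 10385/3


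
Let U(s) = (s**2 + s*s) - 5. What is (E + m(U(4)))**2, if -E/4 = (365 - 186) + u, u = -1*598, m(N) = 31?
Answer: 2913849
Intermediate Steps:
U(s) = -5 + 2*s**2 (U(s) = (s**2 + s**2) - 5 = 2*s**2 - 5 = -5 + 2*s**2)
u = -598
E = 1676 (E = -4*((365 - 186) - 598) = -4*(179 - 598) = -4*(-419) = 1676)
(E + m(U(4)))**2 = (1676 + 31)**2 = 1707**2 = 2913849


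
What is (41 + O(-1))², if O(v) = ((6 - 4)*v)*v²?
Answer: 1521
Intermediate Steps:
O(v) = 2*v³ (O(v) = (2*v)*v² = 2*v³)
(41 + O(-1))² = (41 + 2*(-1)³)² = (41 + 2*(-1))² = (41 - 2)² = 39² = 1521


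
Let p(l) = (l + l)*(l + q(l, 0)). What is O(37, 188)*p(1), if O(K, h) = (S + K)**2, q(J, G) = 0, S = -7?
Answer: 1800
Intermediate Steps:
p(l) = 2*l**2 (p(l) = (l + l)*(l + 0) = (2*l)*l = 2*l**2)
O(K, h) = (-7 + K)**2
O(37, 188)*p(1) = (-7 + 37)**2*(2*1**2) = 30**2*(2*1) = 900*2 = 1800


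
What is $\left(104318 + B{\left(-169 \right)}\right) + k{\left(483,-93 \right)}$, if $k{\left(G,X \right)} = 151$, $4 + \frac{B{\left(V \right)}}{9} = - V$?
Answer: $105954$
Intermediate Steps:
$B{\left(V \right)} = -36 - 9 V$ ($B{\left(V \right)} = -36 + 9 \left(- V\right) = -36 - 9 V$)
$\left(104318 + B{\left(-169 \right)}\right) + k{\left(483,-93 \right)} = \left(104318 - -1485\right) + 151 = \left(104318 + \left(-36 + 1521\right)\right) + 151 = \left(104318 + 1485\right) + 151 = 105803 + 151 = 105954$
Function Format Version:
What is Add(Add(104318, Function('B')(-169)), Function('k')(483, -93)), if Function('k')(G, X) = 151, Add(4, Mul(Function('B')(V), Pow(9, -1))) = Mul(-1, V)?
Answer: 105954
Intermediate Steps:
Function('B')(V) = Add(-36, Mul(-9, V)) (Function('B')(V) = Add(-36, Mul(9, Mul(-1, V))) = Add(-36, Mul(-9, V)))
Add(Add(104318, Function('B')(-169)), Function('k')(483, -93)) = Add(Add(104318, Add(-36, Mul(-9, -169))), 151) = Add(Add(104318, Add(-36, 1521)), 151) = Add(Add(104318, 1485), 151) = Add(105803, 151) = 105954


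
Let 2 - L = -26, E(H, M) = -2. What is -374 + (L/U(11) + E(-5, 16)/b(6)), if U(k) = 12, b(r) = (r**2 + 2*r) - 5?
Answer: -47951/129 ≈ -371.71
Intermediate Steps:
b(r) = -5 + r**2 + 2*r
L = 28 (L = 2 - 1*(-26) = 2 + 26 = 28)
-374 + (L/U(11) + E(-5, 16)/b(6)) = -374 + (28/12 - 2/(-5 + 6**2 + 2*6)) = -374 + (28*(1/12) - 2/(-5 + 36 + 12)) = -374 + (7/3 - 2/43) = -374 + 295/129 = -47951/129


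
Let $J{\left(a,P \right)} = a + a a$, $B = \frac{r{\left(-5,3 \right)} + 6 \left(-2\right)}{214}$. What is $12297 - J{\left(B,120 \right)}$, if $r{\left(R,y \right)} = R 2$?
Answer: $\frac{140789409}{11449} \approx 12297.0$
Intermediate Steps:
$r{\left(R,y \right)} = 2 R$
$B = - \frac{11}{107}$ ($B = \frac{2 \left(-5\right) + 6 \left(-2\right)}{214} = \left(-10 - 12\right) \frac{1}{214} = \left(-22\right) \frac{1}{214} = - \frac{11}{107} \approx -0.1028$)
$J{\left(a,P \right)} = a + a^{2}$
$12297 - J{\left(B,120 \right)} = 12297 - - \frac{11 \left(1 - \frac{11}{107}\right)}{107} = 12297 - \left(- \frac{11}{107}\right) \frac{96}{107} = 12297 - - \frac{1056}{11449} = 12297 + \frac{1056}{11449} = \frac{140789409}{11449}$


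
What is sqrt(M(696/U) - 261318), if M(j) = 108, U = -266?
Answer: I*sqrt(261210) ≈ 511.09*I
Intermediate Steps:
sqrt(M(696/U) - 261318) = sqrt(108 - 261318) = sqrt(-261210) = I*sqrt(261210)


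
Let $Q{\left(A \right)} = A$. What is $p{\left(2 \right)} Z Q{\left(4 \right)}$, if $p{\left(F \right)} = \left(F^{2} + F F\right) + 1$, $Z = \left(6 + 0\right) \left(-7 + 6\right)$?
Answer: $-216$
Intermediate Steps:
$Z = -6$ ($Z = 6 \left(-1\right) = -6$)
$p{\left(F \right)} = 1 + 2 F^{2}$ ($p{\left(F \right)} = \left(F^{2} + F^{2}\right) + 1 = 2 F^{2} + 1 = 1 + 2 F^{2}$)
$p{\left(2 \right)} Z Q{\left(4 \right)} = \left(1 + 2 \cdot 2^{2}\right) \left(-6\right) 4 = \left(1 + 2 \cdot 4\right) \left(-6\right) 4 = \left(1 + 8\right) \left(-6\right) 4 = 9 \left(-6\right) 4 = \left(-54\right) 4 = -216$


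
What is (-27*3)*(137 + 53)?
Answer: -15390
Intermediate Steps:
(-27*3)*(137 + 53) = -81*190 = -15390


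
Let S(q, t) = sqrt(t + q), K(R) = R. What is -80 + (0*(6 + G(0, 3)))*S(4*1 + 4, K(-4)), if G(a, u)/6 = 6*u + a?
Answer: -80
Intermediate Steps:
S(q, t) = sqrt(q + t)
G(a, u) = 6*a + 36*u (G(a, u) = 6*(6*u + a) = 6*(a + 6*u) = 6*a + 36*u)
-80 + (0*(6 + G(0, 3)))*S(4*1 + 4, K(-4)) = -80 + (0*(6 + (6*0 + 36*3)))*sqrt((4*1 + 4) - 4) = -80 + (0*(6 + (0 + 108)))*sqrt((4 + 4) - 4) = -80 + (0*(6 + 108))*sqrt(8 - 4) = -80 + (0*114)*sqrt(4) = -80 + 0*2 = -80 + 0 = -80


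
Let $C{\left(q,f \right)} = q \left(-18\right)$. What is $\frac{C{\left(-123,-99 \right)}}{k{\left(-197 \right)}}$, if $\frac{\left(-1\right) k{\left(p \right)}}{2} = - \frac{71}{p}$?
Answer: $- \frac{218079}{71} \approx -3071.5$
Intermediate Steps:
$C{\left(q,f \right)} = - 18 q$
$k{\left(p \right)} = \frac{142}{p}$ ($k{\left(p \right)} = - 2 \left(- \frac{71}{p}\right) = \frac{142}{p}$)
$\frac{C{\left(-123,-99 \right)}}{k{\left(-197 \right)}} = \frac{\left(-18\right) \left(-123\right)}{142 \frac{1}{-197}} = \frac{2214}{142 \left(- \frac{1}{197}\right)} = \frac{2214}{- \frac{142}{197}} = 2214 \left(- \frac{197}{142}\right) = - \frac{218079}{71}$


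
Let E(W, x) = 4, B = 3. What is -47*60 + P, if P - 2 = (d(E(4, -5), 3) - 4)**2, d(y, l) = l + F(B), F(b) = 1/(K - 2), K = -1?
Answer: -25346/9 ≈ -2816.2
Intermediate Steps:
F(b) = -1/3 (F(b) = 1/(-1 - 2) = 1/(-3) = -1/3)
d(y, l) = -1/3 + l (d(y, l) = l - 1/3 = -1/3 + l)
P = 34/9 (P = 2 + ((-1/3 + 3) - 4)**2 = 2 + (8/3 - 4)**2 = 2 + (-4/3)**2 = 2 + 16/9 = 34/9 ≈ 3.7778)
-47*60 + P = -47*60 + 34/9 = -2820 + 34/9 = -25346/9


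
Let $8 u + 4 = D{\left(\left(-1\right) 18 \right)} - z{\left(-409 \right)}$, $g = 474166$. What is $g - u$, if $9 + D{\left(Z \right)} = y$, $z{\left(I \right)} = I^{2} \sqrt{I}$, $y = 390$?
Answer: $\frac{3792951}{8} + \frac{167281 i \sqrt{409}}{8} \approx 4.7412 \cdot 10^{5} + 4.2288 \cdot 10^{5} i$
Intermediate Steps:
$z{\left(I \right)} = I^{\frac{5}{2}}$
$D{\left(Z \right)} = 381$ ($D{\left(Z \right)} = -9 + 390 = 381$)
$u = \frac{377}{8} - \frac{167281 i \sqrt{409}}{8}$ ($u = - \frac{1}{2} + \frac{381 - \left(-409\right)^{\frac{5}{2}}}{8} = - \frac{1}{2} + \frac{381 - 167281 i \sqrt{409}}{8} = - \frac{1}{2} + \left(\frac{381}{8} - \frac{167281 i \sqrt{409}}{8}\right) = \frac{377}{8} - \frac{167281 i \sqrt{409}}{8} \approx 47.125 - 4.2288 \cdot 10^{5} i$)
$g - u = 474166 - \left(\frac{377}{8} - \frac{167281 i \sqrt{409}}{8}\right) = \frac{3792951}{8} + \frac{167281 i \sqrt{409}}{8}$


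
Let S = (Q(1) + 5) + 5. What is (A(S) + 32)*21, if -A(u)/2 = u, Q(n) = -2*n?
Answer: 336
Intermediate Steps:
S = 8 (S = (-2*1 + 5) + 5 = (-2 + 5) + 5 = 3 + 5 = 8)
A(u) = -2*u
(A(S) + 32)*21 = (-2*8 + 32)*21 = (-16 + 32)*21 = 16*21 = 336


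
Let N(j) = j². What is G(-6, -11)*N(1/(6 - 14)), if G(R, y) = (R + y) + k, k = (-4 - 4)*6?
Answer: -65/64 ≈ -1.0156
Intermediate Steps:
k = -48 (k = -8*6 = -48)
G(R, y) = -48 + R + y (G(R, y) = (R + y) - 48 = -48 + R + y)
G(-6, -11)*N(1/(6 - 14)) = (-48 - 6 - 11)*(1/(6 - 14))² = -65*(1/(-8))² = -65*(-⅛)² = -65*1/64 = -65/64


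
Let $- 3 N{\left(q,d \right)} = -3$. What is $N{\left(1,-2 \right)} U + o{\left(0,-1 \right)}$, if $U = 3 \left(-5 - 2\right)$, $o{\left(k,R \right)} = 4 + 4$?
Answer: $-13$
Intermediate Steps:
$o{\left(k,R \right)} = 8$
$N{\left(q,d \right)} = 1$ ($N{\left(q,d \right)} = \left(- \frac{1}{3}\right) \left(-3\right) = 1$)
$U = -21$ ($U = 3 \left(-7\right) = -21$)
$N{\left(1,-2 \right)} U + o{\left(0,-1 \right)} = 1 \left(-21\right) + 8 = -21 + 8 = -13$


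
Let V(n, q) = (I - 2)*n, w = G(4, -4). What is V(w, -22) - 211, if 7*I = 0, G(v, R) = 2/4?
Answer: -212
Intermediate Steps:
G(v, R) = ½ (G(v, R) = 2*(¼) = ½)
I = 0 (I = (⅐)*0 = 0)
w = ½ ≈ 0.50000
V(n, q) = -2*n (V(n, q) = (0 - 2)*n = -2*n)
V(w, -22) - 211 = -2*½ - 211 = -1 - 211 = -212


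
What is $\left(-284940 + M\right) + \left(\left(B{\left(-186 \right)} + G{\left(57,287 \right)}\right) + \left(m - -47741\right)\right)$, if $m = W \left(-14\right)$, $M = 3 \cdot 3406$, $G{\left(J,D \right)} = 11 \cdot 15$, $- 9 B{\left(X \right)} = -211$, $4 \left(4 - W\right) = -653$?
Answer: $- \frac{4124413}{18} \approx -2.2913 \cdot 10^{5}$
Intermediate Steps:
$W = \frac{669}{4}$ ($W = 4 - - \frac{653}{4} = 4 + \frac{653}{4} = \frac{669}{4} \approx 167.25$)
$B{\left(X \right)} = \frac{211}{9}$ ($B{\left(X \right)} = \left(- \frac{1}{9}\right) \left(-211\right) = \frac{211}{9}$)
$G{\left(J,D \right)} = 165$
$M = 10218$
$m = - \frac{4683}{2}$ ($m = \frac{669}{4} \left(-14\right) = - \frac{4683}{2} \approx -2341.5$)
$\left(-284940 + M\right) + \left(\left(B{\left(-186 \right)} + G{\left(57,287 \right)}\right) + \left(m - -47741\right)\right) = \left(-284940 + 10218\right) + \left(\left(\frac{211}{9} + 165\right) - - \frac{90799}{2}\right) = -274722 + \left(\frac{1696}{9} + \left(- \frac{4683}{2} + 47741\right)\right) = -274722 + \left(\frac{1696}{9} + \frac{90799}{2}\right) = -274722 + \frac{820583}{18} = - \frac{4124413}{18}$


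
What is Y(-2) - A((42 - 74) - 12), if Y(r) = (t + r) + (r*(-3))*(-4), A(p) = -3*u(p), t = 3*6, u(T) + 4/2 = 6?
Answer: 4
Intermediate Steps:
u(T) = 4 (u(T) = -2 + 6 = 4)
t = 18
A(p) = -12 (A(p) = -3*4 = -12)
Y(r) = 18 + 13*r (Y(r) = (18 + r) + (r*(-3))*(-4) = (18 + r) - 3*r*(-4) = (18 + r) + 12*r = 18 + 13*r)
Y(-2) - A((42 - 74) - 12) = (18 + 13*(-2)) - 1*(-12) = (18 - 26) + 12 = -8 + 12 = 4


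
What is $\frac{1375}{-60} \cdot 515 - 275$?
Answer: $- \frac{144925}{12} \approx -12077.0$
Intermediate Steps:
$\frac{1375}{-60} \cdot 515 - 275 = 1375 \left(- \frac{1}{60}\right) 515 - 275 = \left(- \frac{275}{12}\right) 515 - 275 = - \frac{141625}{12} - 275 = - \frac{144925}{12}$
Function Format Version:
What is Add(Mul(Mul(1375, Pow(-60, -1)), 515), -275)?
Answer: Rational(-144925, 12) ≈ -12077.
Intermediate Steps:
Add(Mul(Mul(1375, Pow(-60, -1)), 515), -275) = Add(Mul(Mul(1375, Rational(-1, 60)), 515), -275) = Add(Mul(Rational(-275, 12), 515), -275) = Add(Rational(-141625, 12), -275) = Rational(-144925, 12)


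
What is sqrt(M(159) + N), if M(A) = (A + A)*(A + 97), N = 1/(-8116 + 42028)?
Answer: sqrt(2600587027374)/5652 ≈ 285.32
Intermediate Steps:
N = 1/33912 ≈ 2.9488e-5
M(A) = 2*A*(97 + A) (M(A) = (2*A)*(97 + A) = 2*A*(97 + A))
sqrt(M(159) + N) = sqrt(2*159*(97 + 159) + 1/33912) = sqrt(2*159*256 + 1/33912) = sqrt(81408 + 1/33912) = sqrt(2760708097/33912) = sqrt(2600587027374)/5652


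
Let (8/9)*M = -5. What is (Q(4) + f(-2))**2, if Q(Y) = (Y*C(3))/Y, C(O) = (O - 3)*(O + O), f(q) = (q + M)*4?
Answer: 3721/4 ≈ 930.25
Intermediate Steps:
M = -45/8 (M = (9/8)*(-5) = -45/8 ≈ -5.6250)
f(q) = -45/2 + 4*q (f(q) = (q - 45/8)*4 = (-45/8 + q)*4 = -45/2 + 4*q)
C(O) = 2*O*(-3 + O) (C(O) = (-3 + O)*(2*O) = 2*O*(-3 + O))
Q(Y) = 0 (Q(Y) = (Y*(2*3*(-3 + 3)))/Y = (Y*(2*3*0))/Y = (Y*0)/Y = 0/Y = 0)
(Q(4) + f(-2))**2 = (0 + (-45/2 + 4*(-2)))**2 = (0 + (-45/2 - 8))**2 = (0 - 61/2)**2 = (-61/2)**2 = 3721/4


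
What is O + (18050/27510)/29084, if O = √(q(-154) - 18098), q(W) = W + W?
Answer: 1805/80010084 + I*√18406 ≈ 2.256e-5 + 135.67*I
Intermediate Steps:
q(W) = 2*W
O = I*√18406 (O = √(2*(-154) - 18098) = √(-308 - 18098) = √(-18406) = I*√18406 ≈ 135.67*I)
O + (18050/27510)/29084 = I*√18406 + (18050/27510)/29084 = I*√18406 + (18050*(1/27510))*(1/29084) = I*√18406 + (1805/2751)*(1/29084) = I*√18406 + 1805/80010084 = 1805/80010084 + I*√18406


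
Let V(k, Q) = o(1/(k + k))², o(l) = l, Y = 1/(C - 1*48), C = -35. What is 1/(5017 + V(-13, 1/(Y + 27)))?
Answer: 676/3391493 ≈ 0.00019932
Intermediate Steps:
Y = -1/83 (Y = 1/(-35 - 1*48) = 1/(-35 - 48) = 1/(-83) = -1/83 ≈ -0.012048)
V(k, Q) = 1/(4*k²) (V(k, Q) = (1/(k + k))² = (1/(2*k))² = 1/(4*k²))
1/(5017 + V(-13, 1/(Y + 27))) = 1/(5017 + (¼)/(-13)²) = 1/(5017 + (¼)*(1/169)) = 1/(5017 + 1/676) = 1/(3391493/676) = 676/3391493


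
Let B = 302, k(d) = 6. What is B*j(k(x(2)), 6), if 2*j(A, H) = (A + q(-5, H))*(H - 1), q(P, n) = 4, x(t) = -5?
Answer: 7550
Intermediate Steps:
j(A, H) = (-1 + H)*(4 + A)/2 (j(A, H) = ((A + 4)*(H - 1))/2 = ((4 + A)*(-1 + H))/2 = ((-1 + H)*(4 + A))/2 = (-1 + H)*(4 + A)/2)
B*j(k(x(2)), 6) = 302*(-2 + 2*6 - ½*6 + (½)*6*6) = 302*(-2 + 12 - 3 + 18) = 302*25 = 7550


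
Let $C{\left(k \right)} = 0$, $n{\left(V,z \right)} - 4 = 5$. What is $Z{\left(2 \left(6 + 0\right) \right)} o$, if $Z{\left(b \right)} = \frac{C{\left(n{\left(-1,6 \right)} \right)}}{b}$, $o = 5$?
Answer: $0$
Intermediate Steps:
$n{\left(V,z \right)} = 9$ ($n{\left(V,z \right)} = 4 + 5 = 9$)
$Z{\left(b \right)} = 0$ ($Z{\left(b \right)} = \frac{0}{b} = 0$)
$Z{\left(2 \left(6 + 0\right) \right)} o = 0 \cdot 5 = 0$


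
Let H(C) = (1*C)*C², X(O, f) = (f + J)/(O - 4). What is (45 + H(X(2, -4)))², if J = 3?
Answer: 130321/64 ≈ 2036.3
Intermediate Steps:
X(O, f) = (3 + f)/(-4 + O) (X(O, f) = (f + 3)/(O - 4) = (3 + f)/(-4 + O))
H(C) = C³ (H(C) = C*C² = C³)
(45 + H(X(2, -4)))² = (45 + ((3 - 4)/(-4 + 2))³)² = (45 + (-1/(-2))³)² = (45 + (-½*(-1))³)² = (45 + (½)³)² = (45 + ⅛)² = (361/8)² = 130321/64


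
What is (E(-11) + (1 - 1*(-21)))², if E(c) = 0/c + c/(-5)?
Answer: 14641/25 ≈ 585.64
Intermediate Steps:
E(c) = -c/5 (E(c) = 0 + c*(-⅕) = 0 - c/5 = -c/5)
(E(-11) + (1 - 1*(-21)))² = (-⅕*(-11) + (1 - 1*(-21)))² = (11/5 + (1 + 21))² = (11/5 + 22)² = (121/5)² = 14641/25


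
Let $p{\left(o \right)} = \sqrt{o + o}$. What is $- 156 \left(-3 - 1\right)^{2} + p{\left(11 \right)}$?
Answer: $-2496 + \sqrt{22} \approx -2491.3$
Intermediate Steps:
$p{\left(o \right)} = \sqrt{2} \sqrt{o}$ ($p{\left(o \right)} = \sqrt{2 o} = \sqrt{2} \sqrt{o}$)
$- 156 \left(-3 - 1\right)^{2} + p{\left(11 \right)} = - 156 \left(-3 - 1\right)^{2} + \sqrt{2} \sqrt{11} = - 156 \left(-4\right)^{2} + \sqrt{22} = \left(-156\right) 16 + \sqrt{22} = -2496 + \sqrt{22}$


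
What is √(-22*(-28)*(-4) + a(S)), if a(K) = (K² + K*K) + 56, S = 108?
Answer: 2*√5230 ≈ 144.64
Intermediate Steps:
a(K) = 56 + 2*K² (a(K) = (K² + K²) + 56 = 2*K² + 56 = 56 + 2*K²)
√(-22*(-28)*(-4) + a(S)) = √(-22*(-28)*(-4) + (56 + 2*108²)) = √(616*(-4) + (56 + 2*11664)) = √(-2464 + (56 + 23328)) = √(-2464 + 23384) = √20920 = 2*√5230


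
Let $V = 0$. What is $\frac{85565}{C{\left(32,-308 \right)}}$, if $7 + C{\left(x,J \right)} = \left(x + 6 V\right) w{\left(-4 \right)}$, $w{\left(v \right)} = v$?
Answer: $- \frac{17113}{27} \approx -633.81$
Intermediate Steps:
$C{\left(x,J \right)} = -7 - 4 x$ ($C{\left(x,J \right)} = -7 + \left(x + 6 \cdot 0\right) \left(-4\right) = -7 + \left(x + 0\right) \left(-4\right) = -7 + x \left(-4\right) = -7 - 4 x$)
$\frac{85565}{C{\left(32,-308 \right)}} = \frac{85565}{-7 - 128} = \frac{85565}{-135} = 85565 \left(- \frac{1}{135}\right) = - \frac{17113}{27}$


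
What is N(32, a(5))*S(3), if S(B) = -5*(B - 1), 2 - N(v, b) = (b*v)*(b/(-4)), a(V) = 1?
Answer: -100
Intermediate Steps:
N(v, b) = 2 + v*b**2/4 (N(v, b) = 2 - b*v*b/(-4) = 2 - b*v*b*(-1/4) = 2 - b*v*(-b/4) = 2 - (-1)*v*b**2/4 = 2 + v*b**2/4)
S(B) = 5 - 5*B (S(B) = -5*(-1 + B) = 5 - 5*B)
N(32, a(5))*S(3) = (2 + (1/4)*32*1**2)*(5 - 5*3) = (2 + (1/4)*32*1)*(5 - 15) = (2 + 8)*(-10) = 10*(-10) = -100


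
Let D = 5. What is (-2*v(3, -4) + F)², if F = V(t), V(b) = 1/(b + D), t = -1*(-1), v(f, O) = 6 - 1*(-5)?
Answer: 17161/36 ≈ 476.69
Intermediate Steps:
v(f, O) = 11 (v(f, O) = 6 + 5 = 11)
t = 1
V(b) = 1/(5 + b) (V(b) = 1/(b + 5) = 1/(5 + b))
F = ⅙ (F = 1/(5 + 1) = 1/6 = ⅙ ≈ 0.16667)
(-2*v(3, -4) + F)² = (-2*11 + ⅙)² = (-22 + ⅙)² = (-131/6)² = 17161/36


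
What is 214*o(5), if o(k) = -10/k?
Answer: -428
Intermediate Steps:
214*o(5) = 214*(-10/5) = 214*(-10*⅕) = 214*(-2) = -428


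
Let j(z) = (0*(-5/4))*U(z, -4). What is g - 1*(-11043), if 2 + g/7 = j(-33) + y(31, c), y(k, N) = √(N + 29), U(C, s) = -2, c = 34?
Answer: 11029 + 21*√7 ≈ 11085.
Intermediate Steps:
y(k, N) = √(29 + N)
j(z) = 0 (j(z) = (0*(-5/4))*(-2) = 0*(-2) = 0)
g = -14 + 21*√7 (g = -14 + 7*(0 + √(29 + 34)) = -14 + 7*(0 + √63) = -14 + 7*(0 + 3*√7) = -14 + 7*(3*√7) = -14 + 21*√7 ≈ 41.561)
g - 1*(-11043) = (-14 + 21*√7) - 1*(-11043) = (-14 + 21*√7) + 11043 = 11029 + 21*√7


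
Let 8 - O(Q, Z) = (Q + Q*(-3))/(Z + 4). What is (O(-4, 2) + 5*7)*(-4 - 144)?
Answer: -18500/3 ≈ -6166.7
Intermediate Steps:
O(Q, Z) = 8 + 2*Q/(4 + Z) (O(Q, Z) = 8 - (Q + Q*(-3))/(Z + 4) = 8 - (Q - 3*Q)/(4 + Z) = 8 - (-2*Q)/(4 + Z) = 8 - (-2)*Q/(4 + Z) = 8 + 2*Q/(4 + Z))
(O(-4, 2) + 5*7)*(-4 - 144) = (2*(16 - 4 + 4*2)/(4 + 2) + 5*7)*(-4 - 144) = (2*(16 - 4 + 8)/6 + 35)*(-148) = (2*(⅙)*20 + 35)*(-148) = (20/3 + 35)*(-148) = (125/3)*(-148) = -18500/3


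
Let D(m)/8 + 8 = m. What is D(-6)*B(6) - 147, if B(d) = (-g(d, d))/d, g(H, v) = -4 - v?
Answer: -1001/3 ≈ -333.67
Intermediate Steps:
B(d) = (4 + d)/d (B(d) = (-(-4 - d))/d = (4 + d)/d)
D(m) = -64 + 8*m
D(-6)*B(6) - 147 = (-64 + 8*(-6))*((4 + 6)/6) - 147 = (-64 - 48)*((1/6)*10) - 147 = -112*5/3 - 147 = -560/3 - 147 = -1001/3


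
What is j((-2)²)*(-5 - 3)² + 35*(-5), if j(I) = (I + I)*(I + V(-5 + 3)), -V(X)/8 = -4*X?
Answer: -30895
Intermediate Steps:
V(X) = 32*X (V(X) = -(-32)*X = 32*X)
j(I) = 2*I*(-64 + I) (j(I) = (I + I)*(I + 32*(-5 + 3)) = (2*I)*(I + 32*(-2)) = (2*I)*(I - 64) = (2*I)*(-64 + I) = 2*I*(-64 + I))
j((-2)²)*(-5 - 3)² + 35*(-5) = (2*(-2)²*(-64 + (-2)²))*(-5 - 3)² + 35*(-5) = (2*4*(-64 + 4))*(-8)² - 175 = (2*4*(-60))*64 - 175 = -480*64 - 175 = -30720 - 175 = -30895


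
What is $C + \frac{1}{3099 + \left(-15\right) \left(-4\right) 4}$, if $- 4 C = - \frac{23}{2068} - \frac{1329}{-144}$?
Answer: $- \frac{254571227}{110480832} \approx -2.3042$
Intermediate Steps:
$C = - \frac{228755}{99264}$ ($C = - \frac{- \frac{23}{2068} - \frac{1329}{-144}}{4} = - \frac{\left(-23\right) \frac{1}{2068} - - \frac{443}{48}}{4} = - \frac{- \frac{23}{2068} + \frac{443}{48}}{4} = \left(- \frac{1}{4}\right) \frac{228755}{24816} = - \frac{228755}{99264} \approx -2.3045$)
$C + \frac{1}{3099 + \left(-15\right) \left(-4\right) 4} = - \frac{228755}{99264} + \frac{1}{3099 + \left(-15\right) \left(-4\right) 4} = - \frac{228755}{99264} + \frac{1}{3099 + 60 \cdot 4} = - \frac{228755}{99264} + \frac{1}{3099 + 240} = - \frac{228755}{99264} + \frac{1}{3339} = - \frac{254571227}{110480832}$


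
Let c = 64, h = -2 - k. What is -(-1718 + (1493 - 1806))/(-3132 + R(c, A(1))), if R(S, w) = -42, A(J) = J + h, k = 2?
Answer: -677/1058 ≈ -0.63989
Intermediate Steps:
h = -4 (h = -2 - 1*2 = -2 - 2 = -4)
A(J) = -4 + J (A(J) = J - 4 = -4 + J)
-(-1718 + (1493 - 1806))/(-3132 + R(c, A(1))) = -(-1718 + (1493 - 1806))/(-3132 - 42) = -(-1718 - 313)/(-3174) = -(-2031)*(-1)/3174 = -1*677/1058 = -677/1058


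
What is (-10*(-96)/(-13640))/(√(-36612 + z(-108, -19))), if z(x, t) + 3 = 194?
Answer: 24*I*√301/1129051 ≈ 0.00036879*I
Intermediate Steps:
z(x, t) = 191 (z(x, t) = -3 + 194 = 191)
(-10*(-96)/(-13640))/(√(-36612 + z(-108, -19))) = (-10*(-96)/(-13640))/(√(-36612 + 191)) = (960*(-1/13640))/(√(-36421)) = -24*(-I*√301/3311)/341 = -(-24)*I*√301/1129051 = 24*I*√301/1129051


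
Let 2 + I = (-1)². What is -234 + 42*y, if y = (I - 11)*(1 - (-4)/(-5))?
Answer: -1674/5 ≈ -334.80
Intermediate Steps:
I = -1 (I = -2 + (-1)² = -2 + 1 = -1)
y = -12/5 (y = (-1 - 11)*(1 - (-4)/(-5)) = -12*(1 - (-4)*(-1)/5) = -12*(1 - 1*⅘) = -12*(1 - ⅘) = -12*⅕ = -12/5 ≈ -2.4000)
-234 + 42*y = -234 + 42*(-12/5) = -234 - 504/5 = -1674/5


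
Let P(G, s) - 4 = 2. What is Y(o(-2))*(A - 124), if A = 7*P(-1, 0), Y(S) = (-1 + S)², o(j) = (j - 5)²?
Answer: -188928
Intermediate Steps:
o(j) = (-5 + j)²
P(G, s) = 6 (P(G, s) = 4 + 2 = 6)
A = 42 (A = 7*6 = 42)
Y(o(-2))*(A - 124) = (-1 + (-5 - 2)²)²*(42 - 124) = (-1 + (-7)²)²*(-82) = (-1 + 49)²*(-82) = 48²*(-82) = 2304*(-82) = -188928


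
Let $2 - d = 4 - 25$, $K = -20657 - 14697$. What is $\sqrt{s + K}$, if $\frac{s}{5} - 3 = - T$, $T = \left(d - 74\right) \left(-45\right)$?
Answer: $i \sqrt{46814} \approx 216.37 i$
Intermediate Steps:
$K = -35354$
$d = 23$ ($d = 2 - \left(4 - 25\right) = 2 - -21 = 2 + 21 = 23$)
$T = 2295$ ($T = \left(23 - 74\right) \left(-45\right) = \left(-51\right) \left(-45\right) = 2295$)
$s = -11460$ ($s = 15 + 5 \left(\left(-1\right) 2295\right) = 15 + 5 \left(-2295\right) = 15 - 11475 = -11460$)
$\sqrt{s + K} = \sqrt{-11460 - 35354} = \sqrt{-46814} = i \sqrt{46814}$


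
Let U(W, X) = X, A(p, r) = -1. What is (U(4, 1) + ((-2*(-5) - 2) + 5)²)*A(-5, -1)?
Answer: -170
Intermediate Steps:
(U(4, 1) + ((-2*(-5) - 2) + 5)²)*A(-5, -1) = (1 + ((-2*(-5) - 2) + 5)²)*(-1) = (1 + ((10 - 2) + 5)²)*(-1) = (1 + (8 + 5)²)*(-1) = (1 + 13²)*(-1) = (1 + 169)*(-1) = 170*(-1) = -170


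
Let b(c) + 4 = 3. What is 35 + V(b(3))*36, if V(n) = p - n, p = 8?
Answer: 359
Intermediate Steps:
b(c) = -1 (b(c) = -4 + 3 = -1)
V(n) = 8 - n
35 + V(b(3))*36 = 35 + (8 - 1*(-1))*36 = 35 + (8 + 1)*36 = 35 + 9*36 = 35 + 324 = 359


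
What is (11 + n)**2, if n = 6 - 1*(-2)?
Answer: 361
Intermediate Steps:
n = 8 (n = 6 + 2 = 8)
(11 + n)**2 = (11 + 8)**2 = 19**2 = 361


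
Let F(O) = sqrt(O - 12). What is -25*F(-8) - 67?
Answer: -67 - 50*I*sqrt(5) ≈ -67.0 - 111.8*I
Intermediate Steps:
F(O) = sqrt(-12 + O)
-25*F(-8) - 67 = -25*sqrt(-12 - 8) - 67 = -50*I*sqrt(5) - 67 = -67 - 50*I*sqrt(5)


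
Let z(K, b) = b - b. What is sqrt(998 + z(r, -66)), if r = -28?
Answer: sqrt(998) ≈ 31.591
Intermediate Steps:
z(K, b) = 0
sqrt(998 + z(r, -66)) = sqrt(998 + 0) = sqrt(998)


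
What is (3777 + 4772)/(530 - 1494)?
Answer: -8549/964 ≈ -8.8683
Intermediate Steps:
(3777 + 4772)/(530 - 1494) = 8549/(-964) = 8549*(-1/964) = -8549/964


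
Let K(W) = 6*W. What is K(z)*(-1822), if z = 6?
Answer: -65592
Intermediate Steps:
K(z)*(-1822) = (6*6)*(-1822) = 36*(-1822) = -65592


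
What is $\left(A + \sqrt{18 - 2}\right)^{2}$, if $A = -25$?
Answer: $441$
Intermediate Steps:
$\left(A + \sqrt{18 - 2}\right)^{2} = \left(-25 + \sqrt{18 - 2}\right)^{2} = \left(-25 + \sqrt{16}\right)^{2} = \left(-25 + 4\right)^{2} = \left(-21\right)^{2} = 441$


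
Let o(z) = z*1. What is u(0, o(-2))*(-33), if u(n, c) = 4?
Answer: -132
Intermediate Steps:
o(z) = z
u(0, o(-2))*(-33) = 4*(-33) = -132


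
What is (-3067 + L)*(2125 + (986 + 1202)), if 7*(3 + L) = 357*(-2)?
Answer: -13680836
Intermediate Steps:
L = -105 (L = -3 + (357*(-2))/7 = -3 + (1/7)*(-714) = -3 - 102 = -105)
(-3067 + L)*(2125 + (986 + 1202)) = (-3067 - 105)*(2125 + (986 + 1202)) = -3172*(2125 + 2188) = -3172*4313 = -13680836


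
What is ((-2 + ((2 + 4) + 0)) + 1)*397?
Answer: 1985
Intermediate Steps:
((-2 + ((2 + 4) + 0)) + 1)*397 = ((-2 + (6 + 0)) + 1)*397 = ((-2 + 6) + 1)*397 = (4 + 1)*397 = 5*397 = 1985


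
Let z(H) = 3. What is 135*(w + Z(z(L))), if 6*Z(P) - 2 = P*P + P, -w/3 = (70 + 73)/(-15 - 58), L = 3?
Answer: 80910/73 ≈ 1108.4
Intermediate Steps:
w = 429/73 (w = -3*(70 + 73)/(-15 - 58) = -429/(-73) = -429*(-1)/73 = -3*(-143/73) = 429/73 ≈ 5.8767)
Z(P) = ⅓ + P/6 + P²/6 (Z(P) = ⅓ + (P*P + P)/6 = ⅓ + (P² + P)/6 = ⅓ + (P + P²)/6 = ⅓ + (P/6 + P²/6) = ⅓ + P/6 + P²/6)
135*(w + Z(z(L))) = 135*(429/73 + (⅓ + (⅙)*3 + (⅙)*3²)) = 135*(429/73 + (⅓ + ½ + (⅙)*9)) = 135*(429/73 + (⅓ + ½ + 3/2)) = 135*(429/73 + 7/3) = 135*(1798/219) = 80910/73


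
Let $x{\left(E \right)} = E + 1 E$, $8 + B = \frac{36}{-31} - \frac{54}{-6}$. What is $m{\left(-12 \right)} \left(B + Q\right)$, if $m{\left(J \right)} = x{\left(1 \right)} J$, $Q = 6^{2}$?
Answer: $- \frac{26664}{31} \approx -860.13$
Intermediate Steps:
$B = - \frac{5}{31}$ ($B = -8 + \left(\frac{36}{-31} - \frac{54}{-6}\right) = -8 + \left(36 \left(- \frac{1}{31}\right) - -9\right) = -8 + \left(- \frac{36}{31} + 9\right) = -8 + \frac{243}{31} = - \frac{5}{31} \approx -0.16129$)
$x{\left(E \right)} = 2 E$ ($x{\left(E \right)} = E + E = 2 E$)
$Q = 36$
$m{\left(J \right)} = 2 J$ ($m{\left(J \right)} = 2 \cdot 1 J = 2 J$)
$m{\left(-12 \right)} \left(B + Q\right) = 2 \left(-12\right) \left(- \frac{5}{31} + 36\right) = \left(-24\right) \frac{1111}{31} = - \frac{26664}{31}$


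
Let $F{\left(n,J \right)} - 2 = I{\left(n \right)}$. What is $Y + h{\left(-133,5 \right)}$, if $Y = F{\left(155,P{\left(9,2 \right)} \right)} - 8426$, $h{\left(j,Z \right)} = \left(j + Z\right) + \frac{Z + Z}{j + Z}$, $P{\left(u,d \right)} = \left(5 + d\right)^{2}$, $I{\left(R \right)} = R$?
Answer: $- \frac{537413}{64} \approx -8397.1$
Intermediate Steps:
$F{\left(n,J \right)} = 2 + n$
$h{\left(j,Z \right)} = Z + j + \frac{2 Z}{Z + j}$ ($h{\left(j,Z \right)} = \left(Z + j\right) + \frac{2 Z}{Z + j} = Z + j + \frac{2 Z}{Z + j}$)
$Y = -8269$ ($Y = \left(2 + 155\right) - 8426 = 157 - 8426 = -8269$)
$Y + h{\left(-133,5 \right)} = -8269 + \frac{5^{2} + \left(-133\right)^{2} + 2 \cdot 5 + 2 \cdot 5 \left(-133\right)}{5 - 133} = -8269 + \frac{25 + 17689 + 10 - 1330}{-128} = -8269 - \frac{8197}{64} = - \frac{537413}{64}$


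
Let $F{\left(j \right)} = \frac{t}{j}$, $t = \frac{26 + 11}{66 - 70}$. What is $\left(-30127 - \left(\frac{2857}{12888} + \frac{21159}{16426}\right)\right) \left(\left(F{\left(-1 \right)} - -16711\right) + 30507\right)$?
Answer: $- \frac{602445342161652325}{423396576} \approx -1.4229 \cdot 10^{9}$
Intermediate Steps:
$t = - \frac{37}{4}$ ($t = \frac{37}{-4} = 37 \left(- \frac{1}{4}\right) = - \frac{37}{4} \approx -9.25$)
$F{\left(j \right)} = - \frac{37}{4 j}$
$\left(-30127 - \left(\frac{2857}{12888} + \frac{21159}{16426}\right)\right) \left(\left(F{\left(-1 \right)} - -16711\right) + 30507\right) = \left(-30127 - \left(\frac{2857}{12888} + \frac{21159}{16426}\right)\right) \left(\left(- \frac{37}{4 \left(-1\right)} - -16711\right) + 30507\right) = \left(-30127 - \frac{159813137}{105849144}\right) \left(\left(\left(- \frac{37}{4}\right) \left(-1\right) + 16711\right) + 30507\right) = \left(-30127 - \frac{159813137}{105849144}\right) \left(\left(\frac{37}{4} + 16711\right) + 30507\right) = \left(-30127 - \frac{159813137}{105849144}\right) \left(\frac{66881}{4} + 30507\right) = \left(- \frac{3189076974425}{105849144}\right) \frac{188909}{4} = - \frac{602445342161652325}{423396576}$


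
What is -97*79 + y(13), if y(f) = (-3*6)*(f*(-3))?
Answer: -6961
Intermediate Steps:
y(f) = 54*f (y(f) = -(-54)*f = 54*f)
-97*79 + y(13) = -97*79 + 54*13 = -7663 + 702 = -6961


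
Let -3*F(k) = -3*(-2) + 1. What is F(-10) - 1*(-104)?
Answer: 305/3 ≈ 101.67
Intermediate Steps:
F(k) = -7/3 (F(k) = -(-3*(-2) + 1)/3 = -(6 + 1)/3 = -⅓*7 = -7/3)
F(-10) - 1*(-104) = -7/3 - 1*(-104) = -7/3 + 104 = 305/3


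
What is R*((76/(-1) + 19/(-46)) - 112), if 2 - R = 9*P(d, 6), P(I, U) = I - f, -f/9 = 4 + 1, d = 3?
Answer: 1863405/23 ≈ 81018.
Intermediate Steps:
f = -45 (f = -9*(4 + 1) = -9*5 = -45)
P(I, U) = 45 + I (P(I, U) = I - 1*(-45) = I + 45 = 45 + I)
R = -430 (R = 2 - 9*(45 + 3) = 2 - 9*48 = 2 - 1*432 = 2 - 432 = -430)
R*((76/(-1) + 19/(-46)) - 112) = -430*((76/(-1) + 19/(-46)) - 112) = -430*((76*(-1) + 19*(-1/46)) - 112) = -430*((-76 - 19/46) - 112) = -430*(-3515/46 - 112) = -430*(-8667/46) = 1863405/23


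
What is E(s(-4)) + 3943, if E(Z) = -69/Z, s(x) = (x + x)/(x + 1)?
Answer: 31337/8 ≈ 3917.1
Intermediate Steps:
s(x) = 2*x/(1 + x) (s(x) = (2*x)/(1 + x) = 2*x/(1 + x))
E(s(-4)) + 3943 = -69/(2*(-4)/(1 - 4)) + 3943 = -69/(2*(-4)/(-3)) + 3943 = -69/(2*(-4)*(-⅓)) + 3943 = -69/8/3 + 3943 = -69*3/8 + 3943 = -207/8 + 3943 = 31337/8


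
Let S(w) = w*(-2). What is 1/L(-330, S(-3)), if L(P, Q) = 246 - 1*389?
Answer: -1/143 ≈ -0.0069930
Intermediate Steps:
S(w) = -2*w
L(P, Q) = -143 (L(P, Q) = 246 - 389 = -143)
1/L(-330, S(-3)) = 1/(-143) = -1/143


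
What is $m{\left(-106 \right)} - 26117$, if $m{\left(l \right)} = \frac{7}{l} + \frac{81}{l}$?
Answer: $- \frac{1384245}{53} \approx -26118.0$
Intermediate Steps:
$m{\left(l \right)} = \frac{88}{l}$
$m{\left(-106 \right)} - 26117 = \frac{88}{-106} - 26117 = 88 \left(- \frac{1}{106}\right) - 26117 = - \frac{44}{53} - 26117 = - \frac{1384245}{53}$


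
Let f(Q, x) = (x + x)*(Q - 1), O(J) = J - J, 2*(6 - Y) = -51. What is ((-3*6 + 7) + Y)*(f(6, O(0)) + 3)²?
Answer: 369/2 ≈ 184.50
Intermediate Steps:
Y = 63/2 (Y = 6 - ½*(-51) = 6 + 51/2 = 63/2 ≈ 31.500)
O(J) = 0
f(Q, x) = 2*x*(-1 + Q) (f(Q, x) = (2*x)*(-1 + Q) = 2*x*(-1 + Q))
((-3*6 + 7) + Y)*(f(6, O(0)) + 3)² = ((-3*6 + 7) + 63/2)*(2*0*(-1 + 6) + 3)² = ((-18 + 7) + 63/2)*(2*0*5 + 3)² = (-11 + 63/2)*(0 + 3)² = (41/2)*3² = (41/2)*9 = 369/2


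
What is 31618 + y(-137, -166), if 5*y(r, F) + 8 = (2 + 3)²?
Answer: 158107/5 ≈ 31621.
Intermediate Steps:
y(r, F) = 17/5 (y(r, F) = -8/5 + (2 + 3)²/5 = -8/5 + (⅕)*5² = -8/5 + (⅕)*25 = -8/5 + 5 = 17/5)
31618 + y(-137, -166) = 31618 + 17/5 = 158107/5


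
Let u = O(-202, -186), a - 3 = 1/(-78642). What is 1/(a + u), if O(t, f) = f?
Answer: -78642/14391487 ≈ -0.0054645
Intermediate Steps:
a = 235925/78642 (a = 3 + 1/(-78642) = 3 - 1/78642 = 235925/78642 ≈ 3.0000)
u = -186
1/(a + u) = 1/(235925/78642 - 186) = 1/(-14391487/78642) = -78642/14391487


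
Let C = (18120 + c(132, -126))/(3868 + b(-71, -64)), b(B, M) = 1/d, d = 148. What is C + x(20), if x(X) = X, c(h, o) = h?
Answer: 14150596/572465 ≈ 24.719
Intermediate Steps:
b(B, M) = 1/148
C = 2701296/572465 (C = (18120 + 132)/(3868 + 1/148) = 18252/(572465/148) = 18252*(148/572465) = 2701296/572465 ≈ 4.7187)
C + x(20) = 2701296/572465 + 20 = 14150596/572465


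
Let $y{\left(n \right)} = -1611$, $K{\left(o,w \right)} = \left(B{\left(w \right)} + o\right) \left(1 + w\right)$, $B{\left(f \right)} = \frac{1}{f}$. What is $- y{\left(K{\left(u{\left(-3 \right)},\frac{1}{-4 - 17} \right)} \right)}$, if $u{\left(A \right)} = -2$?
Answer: $1611$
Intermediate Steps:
$K{\left(o,w \right)} = \left(1 + w\right) \left(o + \frac{1}{w}\right)$ ($K{\left(o,w \right)} = \left(\frac{1}{w} + o\right) \left(1 + w\right) = \left(o + \frac{1}{w}\right) \left(1 + w\right) = \left(1 + w\right) \left(o + \frac{1}{w}\right)$)
$- y{\left(K{\left(u{\left(-3 \right)},\frac{1}{-4 - 17} \right)} \right)} = \left(-1\right) \left(-1611\right) = 1611$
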